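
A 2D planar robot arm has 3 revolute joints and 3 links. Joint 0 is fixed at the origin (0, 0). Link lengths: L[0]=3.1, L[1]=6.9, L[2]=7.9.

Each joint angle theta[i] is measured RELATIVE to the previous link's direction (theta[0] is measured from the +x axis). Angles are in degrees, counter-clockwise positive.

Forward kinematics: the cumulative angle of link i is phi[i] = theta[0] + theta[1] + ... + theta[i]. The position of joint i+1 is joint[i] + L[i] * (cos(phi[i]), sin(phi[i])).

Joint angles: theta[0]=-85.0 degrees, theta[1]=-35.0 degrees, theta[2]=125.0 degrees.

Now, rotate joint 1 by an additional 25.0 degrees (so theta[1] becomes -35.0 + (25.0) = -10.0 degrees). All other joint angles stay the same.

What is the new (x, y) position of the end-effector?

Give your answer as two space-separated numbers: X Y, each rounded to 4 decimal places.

Answer: 6.5104 -6.0119

Derivation:
joint[0] = (0.0000, 0.0000)  (base)
link 0: phi[0] = -85 = -85 deg
  cos(-85 deg) = 0.0872, sin(-85 deg) = -0.9962
  joint[1] = (0.0000, 0.0000) + 3.1 * (0.0872, -0.9962) = (0.0000 + 0.2702, 0.0000 + -3.0882) = (0.2702, -3.0882)
link 1: phi[1] = -85 + -10 = -95 deg
  cos(-95 deg) = -0.0872, sin(-95 deg) = -0.9962
  joint[2] = (0.2702, -3.0882) + 6.9 * (-0.0872, -0.9962) = (0.2702 + -0.6014, -3.0882 + -6.8737) = (-0.3312, -9.9619)
link 2: phi[2] = -85 + -10 + 125 = 30 deg
  cos(30 deg) = 0.8660, sin(30 deg) = 0.5000
  joint[3] = (-0.3312, -9.9619) + 7.9 * (0.8660, 0.5000) = (-0.3312 + 6.8416, -9.9619 + 3.9500) = (6.5104, -6.0119)
End effector: (6.5104, -6.0119)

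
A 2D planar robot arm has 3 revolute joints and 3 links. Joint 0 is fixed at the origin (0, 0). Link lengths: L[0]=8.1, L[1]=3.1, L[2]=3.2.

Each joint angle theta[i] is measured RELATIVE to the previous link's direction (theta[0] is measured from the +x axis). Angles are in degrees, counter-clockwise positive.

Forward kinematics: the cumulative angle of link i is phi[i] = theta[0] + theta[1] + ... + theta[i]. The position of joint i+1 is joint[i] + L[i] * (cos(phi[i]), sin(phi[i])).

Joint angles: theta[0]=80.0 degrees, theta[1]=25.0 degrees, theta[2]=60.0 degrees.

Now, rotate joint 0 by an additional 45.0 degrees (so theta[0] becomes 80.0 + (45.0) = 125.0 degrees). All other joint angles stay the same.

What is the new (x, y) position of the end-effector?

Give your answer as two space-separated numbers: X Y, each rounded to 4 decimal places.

joint[0] = (0.0000, 0.0000)  (base)
link 0: phi[0] = 125 = 125 deg
  cos(125 deg) = -0.5736, sin(125 deg) = 0.8192
  joint[1] = (0.0000, 0.0000) + 8.1 * (-0.5736, 0.8192) = (0.0000 + -4.6460, 0.0000 + 6.6351) = (-4.6460, 6.6351)
link 1: phi[1] = 125 + 25 = 150 deg
  cos(150 deg) = -0.8660, sin(150 deg) = 0.5000
  joint[2] = (-4.6460, 6.6351) + 3.1 * (-0.8660, 0.5000) = (-4.6460 + -2.6847, 6.6351 + 1.5500) = (-7.3306, 8.1851)
link 2: phi[2] = 125 + 25 + 60 = 210 deg
  cos(210 deg) = -0.8660, sin(210 deg) = -0.5000
  joint[3] = (-7.3306, 8.1851) + 3.2 * (-0.8660, -0.5000) = (-7.3306 + -2.7713, 8.1851 + -1.6000) = (-10.1019, 6.5851)
End effector: (-10.1019, 6.5851)

Answer: -10.1019 6.5851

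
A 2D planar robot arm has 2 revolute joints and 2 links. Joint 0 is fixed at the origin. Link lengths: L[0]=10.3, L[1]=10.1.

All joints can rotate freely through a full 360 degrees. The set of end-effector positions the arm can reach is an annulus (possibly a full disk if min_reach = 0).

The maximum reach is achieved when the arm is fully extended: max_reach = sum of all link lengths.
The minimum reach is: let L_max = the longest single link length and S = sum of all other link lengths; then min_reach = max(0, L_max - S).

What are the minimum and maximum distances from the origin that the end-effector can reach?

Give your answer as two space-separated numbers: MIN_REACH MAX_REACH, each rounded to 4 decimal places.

Link lengths: [10.3, 10.1]
max_reach = 10.3 + 10.1 = 20.4
L_max = max([10.3, 10.1]) = 10.3
S (sum of others) = 20.4 - 10.3 = 10.1
min_reach = max(0, 10.3 - 10.1) = max(0, 0.2) = 0.2

Answer: 0.2000 20.4000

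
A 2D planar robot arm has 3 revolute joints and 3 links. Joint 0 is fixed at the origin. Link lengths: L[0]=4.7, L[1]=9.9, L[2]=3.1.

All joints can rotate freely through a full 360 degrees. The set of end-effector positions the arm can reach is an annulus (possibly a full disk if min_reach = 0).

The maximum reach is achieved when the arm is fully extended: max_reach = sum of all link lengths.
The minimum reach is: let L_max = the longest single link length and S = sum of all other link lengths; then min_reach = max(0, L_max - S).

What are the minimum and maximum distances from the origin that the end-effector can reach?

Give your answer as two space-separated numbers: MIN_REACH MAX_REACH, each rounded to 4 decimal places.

Link lengths: [4.7, 9.9, 3.1]
max_reach = 4.7 + 9.9 + 3.1 = 17.7
L_max = max([4.7, 9.9, 3.1]) = 9.9
S (sum of others) = 17.7 - 9.9 = 7.8
min_reach = max(0, 9.9 - 7.8) = max(0, 2.1) = 2.1

Answer: 2.1000 17.7000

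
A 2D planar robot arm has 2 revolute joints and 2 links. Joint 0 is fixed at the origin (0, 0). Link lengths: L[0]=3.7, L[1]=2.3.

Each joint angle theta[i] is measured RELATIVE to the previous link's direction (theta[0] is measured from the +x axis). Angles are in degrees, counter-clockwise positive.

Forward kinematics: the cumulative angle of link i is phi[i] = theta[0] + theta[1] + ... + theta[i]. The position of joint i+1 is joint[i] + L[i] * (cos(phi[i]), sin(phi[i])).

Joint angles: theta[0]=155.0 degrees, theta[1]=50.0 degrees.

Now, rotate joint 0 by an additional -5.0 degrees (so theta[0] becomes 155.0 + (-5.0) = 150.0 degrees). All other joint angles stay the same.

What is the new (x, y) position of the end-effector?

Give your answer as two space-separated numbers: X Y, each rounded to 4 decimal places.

Answer: -5.3656 1.0634

Derivation:
joint[0] = (0.0000, 0.0000)  (base)
link 0: phi[0] = 150 = 150 deg
  cos(150 deg) = -0.8660, sin(150 deg) = 0.5000
  joint[1] = (0.0000, 0.0000) + 3.7 * (-0.8660, 0.5000) = (0.0000 + -3.2043, 0.0000 + 1.8500) = (-3.2043, 1.8500)
link 1: phi[1] = 150 + 50 = 200 deg
  cos(200 deg) = -0.9397, sin(200 deg) = -0.3420
  joint[2] = (-3.2043, 1.8500) + 2.3 * (-0.9397, -0.3420) = (-3.2043 + -2.1613, 1.8500 + -0.7866) = (-5.3656, 1.0634)
End effector: (-5.3656, 1.0634)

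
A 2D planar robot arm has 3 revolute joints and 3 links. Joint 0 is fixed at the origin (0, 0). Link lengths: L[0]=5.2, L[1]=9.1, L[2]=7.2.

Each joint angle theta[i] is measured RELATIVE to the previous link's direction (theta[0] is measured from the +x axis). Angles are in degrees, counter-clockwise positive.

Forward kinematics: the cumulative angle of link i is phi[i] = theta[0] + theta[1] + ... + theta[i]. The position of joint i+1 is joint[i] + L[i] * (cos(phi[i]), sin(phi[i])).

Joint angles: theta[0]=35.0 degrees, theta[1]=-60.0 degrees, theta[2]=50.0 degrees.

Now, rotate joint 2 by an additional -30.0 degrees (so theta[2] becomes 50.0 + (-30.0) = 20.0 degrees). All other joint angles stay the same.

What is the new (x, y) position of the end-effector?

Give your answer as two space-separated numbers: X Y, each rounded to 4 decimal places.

Answer: 19.6796 -1.4908

Derivation:
joint[0] = (0.0000, 0.0000)  (base)
link 0: phi[0] = 35 = 35 deg
  cos(35 deg) = 0.8192, sin(35 deg) = 0.5736
  joint[1] = (0.0000, 0.0000) + 5.2 * (0.8192, 0.5736) = (0.0000 + 4.2596, 0.0000 + 2.9826) = (4.2596, 2.9826)
link 1: phi[1] = 35 + -60 = -25 deg
  cos(-25 deg) = 0.9063, sin(-25 deg) = -0.4226
  joint[2] = (4.2596, 2.9826) + 9.1 * (0.9063, -0.4226) = (4.2596 + 8.2474, 2.9826 + -3.8458) = (12.5070, -0.8632)
link 2: phi[2] = 35 + -60 + 20 = -5 deg
  cos(-5 deg) = 0.9962, sin(-5 deg) = -0.0872
  joint[3] = (12.5070, -0.8632) + 7.2 * (0.9962, -0.0872) = (12.5070 + 7.1726, -0.8632 + -0.6275) = (19.6796, -1.4908)
End effector: (19.6796, -1.4908)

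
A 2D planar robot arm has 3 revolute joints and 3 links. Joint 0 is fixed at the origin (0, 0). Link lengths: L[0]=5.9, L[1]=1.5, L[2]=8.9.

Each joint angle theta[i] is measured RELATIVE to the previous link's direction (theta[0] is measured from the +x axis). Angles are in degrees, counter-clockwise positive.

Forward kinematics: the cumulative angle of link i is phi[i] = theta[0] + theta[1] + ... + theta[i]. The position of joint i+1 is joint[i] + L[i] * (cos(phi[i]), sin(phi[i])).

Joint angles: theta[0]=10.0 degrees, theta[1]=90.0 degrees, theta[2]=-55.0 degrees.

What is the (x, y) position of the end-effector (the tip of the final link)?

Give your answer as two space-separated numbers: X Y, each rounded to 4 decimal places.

Answer: 11.8431 8.7950

Derivation:
joint[0] = (0.0000, 0.0000)  (base)
link 0: phi[0] = 10 = 10 deg
  cos(10 deg) = 0.9848, sin(10 deg) = 0.1736
  joint[1] = (0.0000, 0.0000) + 5.9 * (0.9848, 0.1736) = (0.0000 + 5.8104, 0.0000 + 1.0245) = (5.8104, 1.0245)
link 1: phi[1] = 10 + 90 = 100 deg
  cos(100 deg) = -0.1736, sin(100 deg) = 0.9848
  joint[2] = (5.8104, 1.0245) + 1.5 * (-0.1736, 0.9848) = (5.8104 + -0.2605, 1.0245 + 1.4772) = (5.5499, 2.5017)
link 2: phi[2] = 10 + 90 + -55 = 45 deg
  cos(45 deg) = 0.7071, sin(45 deg) = 0.7071
  joint[3] = (5.5499, 2.5017) + 8.9 * (0.7071, 0.7071) = (5.5499 + 6.2933, 2.5017 + 6.2933) = (11.8431, 8.7950)
End effector: (11.8431, 8.7950)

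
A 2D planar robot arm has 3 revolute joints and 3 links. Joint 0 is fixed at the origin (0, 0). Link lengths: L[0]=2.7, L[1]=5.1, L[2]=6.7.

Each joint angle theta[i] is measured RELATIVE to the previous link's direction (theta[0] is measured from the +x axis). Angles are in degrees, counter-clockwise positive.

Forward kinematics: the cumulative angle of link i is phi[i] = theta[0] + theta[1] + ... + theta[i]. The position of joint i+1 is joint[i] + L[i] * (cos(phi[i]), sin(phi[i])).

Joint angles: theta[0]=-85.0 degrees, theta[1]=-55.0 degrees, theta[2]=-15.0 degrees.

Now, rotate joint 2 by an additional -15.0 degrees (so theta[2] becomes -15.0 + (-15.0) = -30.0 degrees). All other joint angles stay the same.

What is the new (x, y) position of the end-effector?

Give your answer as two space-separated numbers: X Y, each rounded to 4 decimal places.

joint[0] = (0.0000, 0.0000)  (base)
link 0: phi[0] = -85 = -85 deg
  cos(-85 deg) = 0.0872, sin(-85 deg) = -0.9962
  joint[1] = (0.0000, 0.0000) + 2.7 * (0.0872, -0.9962) = (0.0000 + 0.2353, 0.0000 + -2.6897) = (0.2353, -2.6897)
link 1: phi[1] = -85 + -55 = -140 deg
  cos(-140 deg) = -0.7660, sin(-140 deg) = -0.6428
  joint[2] = (0.2353, -2.6897) + 5.1 * (-0.7660, -0.6428) = (0.2353 + -3.9068, -2.6897 + -3.2782) = (-3.6715, -5.9679)
link 2: phi[2] = -85 + -55 + -30 = -170 deg
  cos(-170 deg) = -0.9848, sin(-170 deg) = -0.1736
  joint[3] = (-3.6715, -5.9679) + 6.7 * (-0.9848, -0.1736) = (-3.6715 + -6.5982, -5.9679 + -1.1634) = (-10.2697, -7.1314)
End effector: (-10.2697, -7.1314)

Answer: -10.2697 -7.1314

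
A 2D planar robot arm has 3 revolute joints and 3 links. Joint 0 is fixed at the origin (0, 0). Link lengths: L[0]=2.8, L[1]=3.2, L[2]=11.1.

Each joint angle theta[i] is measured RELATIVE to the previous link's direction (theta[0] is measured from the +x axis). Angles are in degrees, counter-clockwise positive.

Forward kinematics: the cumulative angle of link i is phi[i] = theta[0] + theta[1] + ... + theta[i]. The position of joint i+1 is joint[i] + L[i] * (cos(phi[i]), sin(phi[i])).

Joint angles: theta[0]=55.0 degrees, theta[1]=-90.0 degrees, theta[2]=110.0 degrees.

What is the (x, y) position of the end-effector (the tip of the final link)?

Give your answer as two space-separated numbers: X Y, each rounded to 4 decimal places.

joint[0] = (0.0000, 0.0000)  (base)
link 0: phi[0] = 55 = 55 deg
  cos(55 deg) = 0.5736, sin(55 deg) = 0.8192
  joint[1] = (0.0000, 0.0000) + 2.8 * (0.5736, 0.8192) = (0.0000 + 1.6060, 0.0000 + 2.2936) = (1.6060, 2.2936)
link 1: phi[1] = 55 + -90 = -35 deg
  cos(-35 deg) = 0.8192, sin(-35 deg) = -0.5736
  joint[2] = (1.6060, 2.2936) + 3.2 * (0.8192, -0.5736) = (1.6060 + 2.6213, 2.2936 + -1.8354) = (4.2273, 0.4582)
link 2: phi[2] = 55 + -90 + 110 = 75 deg
  cos(75 deg) = 0.2588, sin(75 deg) = 0.9659
  joint[3] = (4.2273, 0.4582) + 11.1 * (0.2588, 0.9659) = (4.2273 + 2.8729, 0.4582 + 10.7218) = (7.1002, 11.1800)
End effector: (7.1002, 11.1800)

Answer: 7.1002 11.1800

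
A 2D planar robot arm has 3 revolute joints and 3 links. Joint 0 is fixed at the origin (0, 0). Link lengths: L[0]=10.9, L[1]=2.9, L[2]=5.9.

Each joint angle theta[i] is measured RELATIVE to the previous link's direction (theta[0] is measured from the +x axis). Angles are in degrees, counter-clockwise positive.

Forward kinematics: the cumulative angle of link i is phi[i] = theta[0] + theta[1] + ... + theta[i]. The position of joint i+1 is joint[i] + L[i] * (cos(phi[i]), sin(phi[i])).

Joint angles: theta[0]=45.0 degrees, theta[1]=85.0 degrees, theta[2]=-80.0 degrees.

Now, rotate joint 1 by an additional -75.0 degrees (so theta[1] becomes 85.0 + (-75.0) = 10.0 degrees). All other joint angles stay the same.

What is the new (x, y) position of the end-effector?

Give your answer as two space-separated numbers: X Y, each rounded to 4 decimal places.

joint[0] = (0.0000, 0.0000)  (base)
link 0: phi[0] = 45 = 45 deg
  cos(45 deg) = 0.7071, sin(45 deg) = 0.7071
  joint[1] = (0.0000, 0.0000) + 10.9 * (0.7071, 0.7071) = (0.0000 + 7.7075, 0.0000 + 7.7075) = (7.7075, 7.7075)
link 1: phi[1] = 45 + 10 = 55 deg
  cos(55 deg) = 0.5736, sin(55 deg) = 0.8192
  joint[2] = (7.7075, 7.7075) + 2.9 * (0.5736, 0.8192) = (7.7075 + 1.6634, 7.7075 + 2.3755) = (9.3708, 10.0830)
link 2: phi[2] = 45 + 10 + -80 = -25 deg
  cos(-25 deg) = 0.9063, sin(-25 deg) = -0.4226
  joint[3] = (9.3708, 10.0830) + 5.9 * (0.9063, -0.4226) = (9.3708 + 5.3472, 10.0830 + -2.4934) = (14.7181, 7.5896)
End effector: (14.7181, 7.5896)

Answer: 14.7181 7.5896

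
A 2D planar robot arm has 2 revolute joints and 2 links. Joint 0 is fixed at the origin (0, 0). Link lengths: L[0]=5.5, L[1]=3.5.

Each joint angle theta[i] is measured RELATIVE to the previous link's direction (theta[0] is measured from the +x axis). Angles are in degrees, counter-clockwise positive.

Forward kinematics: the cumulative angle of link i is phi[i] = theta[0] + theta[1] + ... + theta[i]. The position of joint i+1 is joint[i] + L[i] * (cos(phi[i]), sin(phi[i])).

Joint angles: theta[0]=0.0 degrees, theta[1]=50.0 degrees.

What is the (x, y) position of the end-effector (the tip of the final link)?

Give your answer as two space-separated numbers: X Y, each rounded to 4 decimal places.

Answer: 7.7498 2.6812

Derivation:
joint[0] = (0.0000, 0.0000)  (base)
link 0: phi[0] = 0 = 0 deg
  cos(0 deg) = 1.0000, sin(0 deg) = 0.0000
  joint[1] = (0.0000, 0.0000) + 5.5 * (1.0000, 0.0000) = (0.0000 + 5.5000, 0.0000 + 0.0000) = (5.5000, 0.0000)
link 1: phi[1] = 0 + 50 = 50 deg
  cos(50 deg) = 0.6428, sin(50 deg) = 0.7660
  joint[2] = (5.5000, 0.0000) + 3.5 * (0.6428, 0.7660) = (5.5000 + 2.2498, 0.0000 + 2.6812) = (7.7498, 2.6812)
End effector: (7.7498, 2.6812)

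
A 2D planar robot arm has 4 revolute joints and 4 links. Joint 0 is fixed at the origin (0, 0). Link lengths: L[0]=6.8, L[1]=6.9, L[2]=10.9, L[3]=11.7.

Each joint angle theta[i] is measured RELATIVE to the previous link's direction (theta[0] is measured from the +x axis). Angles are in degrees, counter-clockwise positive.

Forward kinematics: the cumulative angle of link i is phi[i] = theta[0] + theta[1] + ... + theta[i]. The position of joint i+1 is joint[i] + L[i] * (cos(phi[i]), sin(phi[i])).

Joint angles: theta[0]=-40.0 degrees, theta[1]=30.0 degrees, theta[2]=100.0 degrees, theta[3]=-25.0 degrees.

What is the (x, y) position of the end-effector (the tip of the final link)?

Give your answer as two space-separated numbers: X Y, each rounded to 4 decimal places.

joint[0] = (0.0000, 0.0000)  (base)
link 0: phi[0] = -40 = -40 deg
  cos(-40 deg) = 0.7660, sin(-40 deg) = -0.6428
  joint[1] = (0.0000, 0.0000) + 6.8 * (0.7660, -0.6428) = (0.0000 + 5.2091, 0.0000 + -4.3710) = (5.2091, -4.3710)
link 1: phi[1] = -40 + 30 = -10 deg
  cos(-10 deg) = 0.9848, sin(-10 deg) = -0.1736
  joint[2] = (5.2091, -4.3710) + 6.9 * (0.9848, -0.1736) = (5.2091 + 6.7952, -4.3710 + -1.1982) = (12.0043, -5.5691)
link 2: phi[2] = -40 + 30 + 100 = 90 deg
  cos(90 deg) = 0.0000, sin(90 deg) = 1.0000
  joint[3] = (12.0043, -5.5691) + 10.9 * (0.0000, 1.0000) = (12.0043 + 0.0000, -5.5691 + 10.9000) = (12.0043, 5.3309)
link 3: phi[3] = -40 + 30 + 100 + -25 = 65 deg
  cos(65 deg) = 0.4226, sin(65 deg) = 0.9063
  joint[4] = (12.0043, 5.3309) + 11.7 * (0.4226, 0.9063) = (12.0043 + 4.9446, 5.3309 + 10.6038) = (16.9489, 15.9347)
End effector: (16.9489, 15.9347)

Answer: 16.9489 15.9347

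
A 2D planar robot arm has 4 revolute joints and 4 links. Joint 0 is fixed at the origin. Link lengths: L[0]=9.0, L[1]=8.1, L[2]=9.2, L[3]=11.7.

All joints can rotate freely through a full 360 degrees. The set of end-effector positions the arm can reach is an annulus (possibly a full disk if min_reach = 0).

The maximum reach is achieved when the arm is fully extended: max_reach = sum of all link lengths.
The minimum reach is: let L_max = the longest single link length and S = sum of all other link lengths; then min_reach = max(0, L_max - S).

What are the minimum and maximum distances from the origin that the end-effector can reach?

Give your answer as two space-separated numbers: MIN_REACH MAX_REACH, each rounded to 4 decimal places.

Answer: 0.0000 38.0000

Derivation:
Link lengths: [9.0, 8.1, 9.2, 11.7]
max_reach = 9 + 8.1 + 9.2 + 11.7 = 38
L_max = max([9.0, 8.1, 9.2, 11.7]) = 11.7
S (sum of others) = 38 - 11.7 = 26.3
min_reach = max(0, 11.7 - 26.3) = max(0, -14.6) = 0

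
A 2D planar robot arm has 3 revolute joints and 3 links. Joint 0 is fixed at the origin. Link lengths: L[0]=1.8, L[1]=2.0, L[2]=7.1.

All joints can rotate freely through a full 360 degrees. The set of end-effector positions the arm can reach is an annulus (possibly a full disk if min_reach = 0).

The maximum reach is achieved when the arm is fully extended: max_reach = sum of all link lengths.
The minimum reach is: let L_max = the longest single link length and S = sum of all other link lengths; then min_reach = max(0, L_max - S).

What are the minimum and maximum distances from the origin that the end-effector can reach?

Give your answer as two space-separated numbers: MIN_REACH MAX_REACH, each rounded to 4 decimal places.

Answer: 3.3000 10.9000

Derivation:
Link lengths: [1.8, 2.0, 7.1]
max_reach = 1.8 + 2 + 7.1 = 10.9
L_max = max([1.8, 2.0, 7.1]) = 7.1
S (sum of others) = 10.9 - 7.1 = 3.8
min_reach = max(0, 7.1 - 3.8) = max(0, 3.3) = 3.3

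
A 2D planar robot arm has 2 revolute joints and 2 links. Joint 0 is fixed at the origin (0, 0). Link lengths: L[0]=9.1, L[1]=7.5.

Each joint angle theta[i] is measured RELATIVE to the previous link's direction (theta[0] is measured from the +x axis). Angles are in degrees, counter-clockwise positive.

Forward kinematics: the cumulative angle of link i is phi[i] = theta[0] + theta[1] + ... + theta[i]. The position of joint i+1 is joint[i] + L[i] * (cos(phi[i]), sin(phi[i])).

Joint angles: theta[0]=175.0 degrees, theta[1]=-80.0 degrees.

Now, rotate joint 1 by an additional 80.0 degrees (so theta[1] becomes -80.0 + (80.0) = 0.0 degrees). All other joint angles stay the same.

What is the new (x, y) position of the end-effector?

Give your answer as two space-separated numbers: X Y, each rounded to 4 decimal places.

Answer: -16.5368 1.4468

Derivation:
joint[0] = (0.0000, 0.0000)  (base)
link 0: phi[0] = 175 = 175 deg
  cos(175 deg) = -0.9962, sin(175 deg) = 0.0872
  joint[1] = (0.0000, 0.0000) + 9.1 * (-0.9962, 0.0872) = (0.0000 + -9.0654, 0.0000 + 0.7931) = (-9.0654, 0.7931)
link 1: phi[1] = 175 + 0 = 175 deg
  cos(175 deg) = -0.9962, sin(175 deg) = 0.0872
  joint[2] = (-9.0654, 0.7931) + 7.5 * (-0.9962, 0.0872) = (-9.0654 + -7.4715, 0.7931 + 0.6537) = (-16.5368, 1.4468)
End effector: (-16.5368, 1.4468)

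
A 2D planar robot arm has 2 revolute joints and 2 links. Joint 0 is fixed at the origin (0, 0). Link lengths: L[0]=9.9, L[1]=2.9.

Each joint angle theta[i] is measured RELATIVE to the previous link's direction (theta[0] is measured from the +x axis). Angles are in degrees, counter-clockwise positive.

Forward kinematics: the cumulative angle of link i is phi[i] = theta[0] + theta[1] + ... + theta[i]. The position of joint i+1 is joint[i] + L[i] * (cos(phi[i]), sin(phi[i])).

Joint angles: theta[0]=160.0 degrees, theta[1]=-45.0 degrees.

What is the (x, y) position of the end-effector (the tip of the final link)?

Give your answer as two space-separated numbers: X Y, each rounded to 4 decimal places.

joint[0] = (0.0000, 0.0000)  (base)
link 0: phi[0] = 160 = 160 deg
  cos(160 deg) = -0.9397, sin(160 deg) = 0.3420
  joint[1] = (0.0000, 0.0000) + 9.9 * (-0.9397, 0.3420) = (0.0000 + -9.3030, 0.0000 + 3.3860) = (-9.3030, 3.3860)
link 1: phi[1] = 160 + -45 = 115 deg
  cos(115 deg) = -0.4226, sin(115 deg) = 0.9063
  joint[2] = (-9.3030, 3.3860) + 2.9 * (-0.4226, 0.9063) = (-9.3030 + -1.2256, 3.3860 + 2.6283) = (-10.5285, 6.0143)
End effector: (-10.5285, 6.0143)

Answer: -10.5285 6.0143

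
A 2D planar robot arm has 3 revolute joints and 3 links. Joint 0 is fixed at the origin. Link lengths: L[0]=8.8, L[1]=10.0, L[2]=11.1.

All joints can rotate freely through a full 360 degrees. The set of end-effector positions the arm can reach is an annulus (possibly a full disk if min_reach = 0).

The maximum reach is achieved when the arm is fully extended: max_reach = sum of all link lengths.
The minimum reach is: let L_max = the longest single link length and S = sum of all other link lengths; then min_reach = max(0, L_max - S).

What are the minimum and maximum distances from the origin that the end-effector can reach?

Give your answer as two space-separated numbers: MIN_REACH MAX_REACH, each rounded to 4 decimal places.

Link lengths: [8.8, 10.0, 11.1]
max_reach = 8.8 + 10 + 11.1 = 29.9
L_max = max([8.8, 10.0, 11.1]) = 11.1
S (sum of others) = 29.9 - 11.1 = 18.8
min_reach = max(0, 11.1 - 18.8) = max(0, -7.7) = 0

Answer: 0.0000 29.9000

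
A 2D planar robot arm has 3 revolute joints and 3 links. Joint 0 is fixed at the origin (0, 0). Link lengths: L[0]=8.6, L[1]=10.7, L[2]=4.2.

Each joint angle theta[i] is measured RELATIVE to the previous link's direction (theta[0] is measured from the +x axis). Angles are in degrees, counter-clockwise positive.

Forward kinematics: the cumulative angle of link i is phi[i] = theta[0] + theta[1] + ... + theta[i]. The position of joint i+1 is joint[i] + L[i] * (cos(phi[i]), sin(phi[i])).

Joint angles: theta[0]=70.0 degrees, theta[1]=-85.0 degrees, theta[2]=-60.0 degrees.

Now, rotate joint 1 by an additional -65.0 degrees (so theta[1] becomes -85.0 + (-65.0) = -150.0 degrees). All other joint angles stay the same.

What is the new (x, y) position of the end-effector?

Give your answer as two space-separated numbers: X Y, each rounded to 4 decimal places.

joint[0] = (0.0000, 0.0000)  (base)
link 0: phi[0] = 70 = 70 deg
  cos(70 deg) = 0.3420, sin(70 deg) = 0.9397
  joint[1] = (0.0000, 0.0000) + 8.6 * (0.3420, 0.9397) = (0.0000 + 2.9414, 0.0000 + 8.0814) = (2.9414, 8.0814)
link 1: phi[1] = 70 + -150 = -80 deg
  cos(-80 deg) = 0.1736, sin(-80 deg) = -0.9848
  joint[2] = (2.9414, 8.0814) + 10.7 * (0.1736, -0.9848) = (2.9414 + 1.8580, 8.0814 + -10.5374) = (4.7994, -2.4561)
link 2: phi[2] = 70 + -150 + -60 = -140 deg
  cos(-140 deg) = -0.7660, sin(-140 deg) = -0.6428
  joint[3] = (4.7994, -2.4561) + 4.2 * (-0.7660, -0.6428) = (4.7994 + -3.2174, -2.4561 + -2.6997) = (1.5820, -5.1558)
End effector: (1.5820, -5.1558)

Answer: 1.5820 -5.1558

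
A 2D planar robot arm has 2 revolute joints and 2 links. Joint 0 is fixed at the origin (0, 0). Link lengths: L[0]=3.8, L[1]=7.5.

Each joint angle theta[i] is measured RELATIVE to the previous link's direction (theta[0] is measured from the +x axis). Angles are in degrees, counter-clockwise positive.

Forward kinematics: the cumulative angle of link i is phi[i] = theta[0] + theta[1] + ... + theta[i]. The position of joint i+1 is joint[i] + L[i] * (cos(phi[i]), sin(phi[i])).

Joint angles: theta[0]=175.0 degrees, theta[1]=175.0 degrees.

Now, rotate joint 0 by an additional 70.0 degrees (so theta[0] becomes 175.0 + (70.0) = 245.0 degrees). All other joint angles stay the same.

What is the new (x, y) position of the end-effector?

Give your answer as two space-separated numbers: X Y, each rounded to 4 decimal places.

joint[0] = (0.0000, 0.0000)  (base)
link 0: phi[0] = 245 = 245 deg
  cos(245 deg) = -0.4226, sin(245 deg) = -0.9063
  joint[1] = (0.0000, 0.0000) + 3.8 * (-0.4226, -0.9063) = (0.0000 + -1.6059, 0.0000 + -3.4440) = (-1.6059, -3.4440)
link 1: phi[1] = 245 + 175 = 420 deg
  cos(420 deg) = 0.5000, sin(420 deg) = 0.8660
  joint[2] = (-1.6059, -3.4440) + 7.5 * (0.5000, 0.8660) = (-1.6059 + 3.7500, -3.4440 + 6.4952) = (2.1441, 3.0512)
End effector: (2.1441, 3.0512)

Answer: 2.1441 3.0512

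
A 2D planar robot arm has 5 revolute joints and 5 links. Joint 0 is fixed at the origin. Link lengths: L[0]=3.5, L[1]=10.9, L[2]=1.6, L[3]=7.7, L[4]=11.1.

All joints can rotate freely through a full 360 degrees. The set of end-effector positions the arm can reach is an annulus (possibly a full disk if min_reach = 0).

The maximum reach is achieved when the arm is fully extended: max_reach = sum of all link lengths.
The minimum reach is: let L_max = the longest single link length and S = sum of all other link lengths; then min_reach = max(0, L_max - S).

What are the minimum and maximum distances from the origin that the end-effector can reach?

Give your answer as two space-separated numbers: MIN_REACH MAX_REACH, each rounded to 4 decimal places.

Link lengths: [3.5, 10.9, 1.6, 7.7, 11.1]
max_reach = 3.5 + 10.9 + 1.6 + 7.7 + 11.1 = 34.8
L_max = max([3.5, 10.9, 1.6, 7.7, 11.1]) = 11.1
S (sum of others) = 34.8 - 11.1 = 23.7
min_reach = max(0, 11.1 - 23.7) = max(0, -12.6) = 0

Answer: 0.0000 34.8000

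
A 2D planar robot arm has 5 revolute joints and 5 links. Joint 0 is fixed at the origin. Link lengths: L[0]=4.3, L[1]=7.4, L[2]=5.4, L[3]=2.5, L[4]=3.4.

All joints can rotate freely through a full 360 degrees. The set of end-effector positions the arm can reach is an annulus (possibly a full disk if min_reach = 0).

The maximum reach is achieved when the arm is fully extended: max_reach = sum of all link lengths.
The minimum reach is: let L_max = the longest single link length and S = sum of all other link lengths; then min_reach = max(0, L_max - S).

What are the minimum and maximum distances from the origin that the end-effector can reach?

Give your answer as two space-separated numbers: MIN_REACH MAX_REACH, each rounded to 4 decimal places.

Link lengths: [4.3, 7.4, 5.4, 2.5, 3.4]
max_reach = 4.3 + 7.4 + 5.4 + 2.5 + 3.4 = 23
L_max = max([4.3, 7.4, 5.4, 2.5, 3.4]) = 7.4
S (sum of others) = 23 - 7.4 = 15.6
min_reach = max(0, 7.4 - 15.6) = max(0, -8.2) = 0

Answer: 0.0000 23.0000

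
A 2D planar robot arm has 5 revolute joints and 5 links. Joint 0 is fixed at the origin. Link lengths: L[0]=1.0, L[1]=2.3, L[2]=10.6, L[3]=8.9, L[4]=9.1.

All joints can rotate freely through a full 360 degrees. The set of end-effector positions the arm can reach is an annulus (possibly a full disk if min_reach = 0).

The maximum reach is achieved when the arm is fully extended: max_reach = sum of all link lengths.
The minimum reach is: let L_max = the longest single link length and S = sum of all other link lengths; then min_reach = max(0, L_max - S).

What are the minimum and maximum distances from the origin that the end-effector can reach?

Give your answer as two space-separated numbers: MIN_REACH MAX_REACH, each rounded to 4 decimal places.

Answer: 0.0000 31.9000

Derivation:
Link lengths: [1.0, 2.3, 10.6, 8.9, 9.1]
max_reach = 1 + 2.3 + 10.6 + 8.9 + 9.1 = 31.9
L_max = max([1.0, 2.3, 10.6, 8.9, 9.1]) = 10.6
S (sum of others) = 31.9 - 10.6 = 21.3
min_reach = max(0, 10.6 - 21.3) = max(0, -10.7) = 0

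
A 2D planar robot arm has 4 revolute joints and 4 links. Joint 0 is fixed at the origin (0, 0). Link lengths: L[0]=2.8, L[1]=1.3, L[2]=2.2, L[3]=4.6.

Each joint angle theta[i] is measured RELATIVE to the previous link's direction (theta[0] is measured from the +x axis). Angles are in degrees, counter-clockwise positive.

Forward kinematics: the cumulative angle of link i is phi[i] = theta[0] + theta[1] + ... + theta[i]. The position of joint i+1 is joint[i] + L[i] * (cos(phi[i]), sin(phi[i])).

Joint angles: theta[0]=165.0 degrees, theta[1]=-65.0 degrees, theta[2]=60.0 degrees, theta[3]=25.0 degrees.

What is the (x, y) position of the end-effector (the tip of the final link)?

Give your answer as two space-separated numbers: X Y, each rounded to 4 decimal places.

Answer: -9.5802 2.3565

Derivation:
joint[0] = (0.0000, 0.0000)  (base)
link 0: phi[0] = 165 = 165 deg
  cos(165 deg) = -0.9659, sin(165 deg) = 0.2588
  joint[1] = (0.0000, 0.0000) + 2.8 * (-0.9659, 0.2588) = (0.0000 + -2.7046, 0.0000 + 0.7247) = (-2.7046, 0.7247)
link 1: phi[1] = 165 + -65 = 100 deg
  cos(100 deg) = -0.1736, sin(100 deg) = 0.9848
  joint[2] = (-2.7046, 0.7247) + 1.3 * (-0.1736, 0.9848) = (-2.7046 + -0.2257, 0.7247 + 1.2803) = (-2.9303, 2.0049)
link 2: phi[2] = 165 + -65 + 60 = 160 deg
  cos(160 deg) = -0.9397, sin(160 deg) = 0.3420
  joint[3] = (-2.9303, 2.0049) + 2.2 * (-0.9397, 0.3420) = (-2.9303 + -2.0673, 2.0049 + 0.7524) = (-4.9977, 2.7574)
link 3: phi[3] = 165 + -65 + 60 + 25 = 185 deg
  cos(185 deg) = -0.9962, sin(185 deg) = -0.0872
  joint[4] = (-4.9977, 2.7574) + 4.6 * (-0.9962, -0.0872) = (-4.9977 + -4.5825, 2.7574 + -0.4009) = (-9.5802, 2.3565)
End effector: (-9.5802, 2.3565)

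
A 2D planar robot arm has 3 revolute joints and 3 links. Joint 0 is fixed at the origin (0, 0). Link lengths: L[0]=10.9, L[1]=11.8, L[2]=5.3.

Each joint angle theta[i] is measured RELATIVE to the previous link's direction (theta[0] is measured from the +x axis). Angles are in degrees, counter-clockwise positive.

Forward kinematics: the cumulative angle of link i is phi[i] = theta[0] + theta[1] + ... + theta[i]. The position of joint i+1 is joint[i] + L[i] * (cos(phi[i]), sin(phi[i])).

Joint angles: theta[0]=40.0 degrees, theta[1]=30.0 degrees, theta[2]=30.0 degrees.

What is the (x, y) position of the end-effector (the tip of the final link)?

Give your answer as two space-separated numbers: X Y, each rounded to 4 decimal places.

Answer: 11.4654 23.3142

Derivation:
joint[0] = (0.0000, 0.0000)  (base)
link 0: phi[0] = 40 = 40 deg
  cos(40 deg) = 0.7660, sin(40 deg) = 0.6428
  joint[1] = (0.0000, 0.0000) + 10.9 * (0.7660, 0.6428) = (0.0000 + 8.3499, 0.0000 + 7.0064) = (8.3499, 7.0064)
link 1: phi[1] = 40 + 30 = 70 deg
  cos(70 deg) = 0.3420, sin(70 deg) = 0.9397
  joint[2] = (8.3499, 7.0064) + 11.8 * (0.3420, 0.9397) = (8.3499 + 4.0358, 7.0064 + 11.0884) = (12.3857, 18.0948)
link 2: phi[2] = 40 + 30 + 30 = 100 deg
  cos(100 deg) = -0.1736, sin(100 deg) = 0.9848
  joint[3] = (12.3857, 18.0948) + 5.3 * (-0.1736, 0.9848) = (12.3857 + -0.9203, 18.0948 + 5.2195) = (11.4654, 23.3142)
End effector: (11.4654, 23.3142)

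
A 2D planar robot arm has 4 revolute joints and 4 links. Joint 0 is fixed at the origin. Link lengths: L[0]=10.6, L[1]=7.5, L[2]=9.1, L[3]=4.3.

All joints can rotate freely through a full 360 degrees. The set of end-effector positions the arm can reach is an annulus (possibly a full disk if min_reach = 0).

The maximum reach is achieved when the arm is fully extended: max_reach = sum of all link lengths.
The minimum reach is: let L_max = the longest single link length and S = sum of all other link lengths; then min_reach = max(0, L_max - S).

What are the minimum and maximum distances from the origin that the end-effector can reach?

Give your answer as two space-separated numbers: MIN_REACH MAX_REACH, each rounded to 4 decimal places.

Answer: 0.0000 31.5000

Derivation:
Link lengths: [10.6, 7.5, 9.1, 4.3]
max_reach = 10.6 + 7.5 + 9.1 + 4.3 = 31.5
L_max = max([10.6, 7.5, 9.1, 4.3]) = 10.6
S (sum of others) = 31.5 - 10.6 = 20.9
min_reach = max(0, 10.6 - 20.9) = max(0, -10.3) = 0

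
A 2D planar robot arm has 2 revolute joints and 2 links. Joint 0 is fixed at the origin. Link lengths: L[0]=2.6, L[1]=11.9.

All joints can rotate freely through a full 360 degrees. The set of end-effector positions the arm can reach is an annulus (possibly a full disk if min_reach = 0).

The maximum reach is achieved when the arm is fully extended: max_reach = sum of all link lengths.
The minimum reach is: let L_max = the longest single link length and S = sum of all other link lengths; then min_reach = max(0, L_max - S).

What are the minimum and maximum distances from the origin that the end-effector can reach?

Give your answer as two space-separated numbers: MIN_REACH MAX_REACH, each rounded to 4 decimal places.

Answer: 9.3000 14.5000

Derivation:
Link lengths: [2.6, 11.9]
max_reach = 2.6 + 11.9 = 14.5
L_max = max([2.6, 11.9]) = 11.9
S (sum of others) = 14.5 - 11.9 = 2.6
min_reach = max(0, 11.9 - 2.6) = max(0, 9.3) = 9.3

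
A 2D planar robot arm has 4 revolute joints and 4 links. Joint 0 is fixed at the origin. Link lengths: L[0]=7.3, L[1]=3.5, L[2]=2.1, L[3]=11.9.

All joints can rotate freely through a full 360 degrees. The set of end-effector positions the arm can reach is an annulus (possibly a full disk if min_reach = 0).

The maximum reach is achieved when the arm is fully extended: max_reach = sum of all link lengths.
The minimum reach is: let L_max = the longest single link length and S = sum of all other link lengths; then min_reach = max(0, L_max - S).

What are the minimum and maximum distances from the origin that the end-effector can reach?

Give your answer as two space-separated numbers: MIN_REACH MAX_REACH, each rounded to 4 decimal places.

Answer: 0.0000 24.8000

Derivation:
Link lengths: [7.3, 3.5, 2.1, 11.9]
max_reach = 7.3 + 3.5 + 2.1 + 11.9 = 24.8
L_max = max([7.3, 3.5, 2.1, 11.9]) = 11.9
S (sum of others) = 24.8 - 11.9 = 12.9
min_reach = max(0, 11.9 - 12.9) = max(0, -1) = 0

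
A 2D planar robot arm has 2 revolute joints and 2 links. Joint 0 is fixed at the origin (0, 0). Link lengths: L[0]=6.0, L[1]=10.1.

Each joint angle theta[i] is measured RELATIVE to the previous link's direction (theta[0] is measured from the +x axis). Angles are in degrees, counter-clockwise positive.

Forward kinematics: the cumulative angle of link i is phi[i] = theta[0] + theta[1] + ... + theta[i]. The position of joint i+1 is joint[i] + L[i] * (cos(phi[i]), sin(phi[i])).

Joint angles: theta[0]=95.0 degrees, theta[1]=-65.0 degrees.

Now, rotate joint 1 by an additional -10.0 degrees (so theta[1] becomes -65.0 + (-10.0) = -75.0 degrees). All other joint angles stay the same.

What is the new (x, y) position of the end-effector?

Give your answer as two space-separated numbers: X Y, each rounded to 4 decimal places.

joint[0] = (0.0000, 0.0000)  (base)
link 0: phi[0] = 95 = 95 deg
  cos(95 deg) = -0.0872, sin(95 deg) = 0.9962
  joint[1] = (0.0000, 0.0000) + 6 * (-0.0872, 0.9962) = (0.0000 + -0.5229, 0.0000 + 5.9772) = (-0.5229, 5.9772)
link 1: phi[1] = 95 + -75 = 20 deg
  cos(20 deg) = 0.9397, sin(20 deg) = 0.3420
  joint[2] = (-0.5229, 5.9772) + 10.1 * (0.9397, 0.3420) = (-0.5229 + 9.4909, 5.9772 + 3.4544) = (8.9680, 9.4316)
End effector: (8.9680, 9.4316)

Answer: 8.9680 9.4316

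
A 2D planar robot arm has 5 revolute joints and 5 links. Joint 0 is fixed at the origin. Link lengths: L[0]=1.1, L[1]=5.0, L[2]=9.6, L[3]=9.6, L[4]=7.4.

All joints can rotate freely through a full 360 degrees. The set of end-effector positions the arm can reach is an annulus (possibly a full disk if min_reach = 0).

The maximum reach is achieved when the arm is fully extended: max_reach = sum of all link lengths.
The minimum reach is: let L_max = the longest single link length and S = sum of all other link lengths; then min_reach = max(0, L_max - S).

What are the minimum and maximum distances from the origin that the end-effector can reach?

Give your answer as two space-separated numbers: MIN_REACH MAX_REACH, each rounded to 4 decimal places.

Link lengths: [1.1, 5.0, 9.6, 9.6, 7.4]
max_reach = 1.1 + 5 + 9.6 + 9.6 + 7.4 = 32.7
L_max = max([1.1, 5.0, 9.6, 9.6, 7.4]) = 9.6
S (sum of others) = 32.7 - 9.6 = 23.1
min_reach = max(0, 9.6 - 23.1) = max(0, -13.5) = 0

Answer: 0.0000 32.7000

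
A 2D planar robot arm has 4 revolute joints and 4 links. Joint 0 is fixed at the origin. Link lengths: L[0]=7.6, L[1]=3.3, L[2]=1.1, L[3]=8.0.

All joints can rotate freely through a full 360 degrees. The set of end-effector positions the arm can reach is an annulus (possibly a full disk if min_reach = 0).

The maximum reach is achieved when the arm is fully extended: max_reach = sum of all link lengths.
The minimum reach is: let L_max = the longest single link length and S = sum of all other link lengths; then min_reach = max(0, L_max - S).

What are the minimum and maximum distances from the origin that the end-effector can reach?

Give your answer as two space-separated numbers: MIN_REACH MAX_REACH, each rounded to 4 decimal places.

Answer: 0.0000 20.0000

Derivation:
Link lengths: [7.6, 3.3, 1.1, 8.0]
max_reach = 7.6 + 3.3 + 1.1 + 8 = 20
L_max = max([7.6, 3.3, 1.1, 8.0]) = 8
S (sum of others) = 20 - 8 = 12
min_reach = max(0, 8 - 12) = max(0, -4) = 0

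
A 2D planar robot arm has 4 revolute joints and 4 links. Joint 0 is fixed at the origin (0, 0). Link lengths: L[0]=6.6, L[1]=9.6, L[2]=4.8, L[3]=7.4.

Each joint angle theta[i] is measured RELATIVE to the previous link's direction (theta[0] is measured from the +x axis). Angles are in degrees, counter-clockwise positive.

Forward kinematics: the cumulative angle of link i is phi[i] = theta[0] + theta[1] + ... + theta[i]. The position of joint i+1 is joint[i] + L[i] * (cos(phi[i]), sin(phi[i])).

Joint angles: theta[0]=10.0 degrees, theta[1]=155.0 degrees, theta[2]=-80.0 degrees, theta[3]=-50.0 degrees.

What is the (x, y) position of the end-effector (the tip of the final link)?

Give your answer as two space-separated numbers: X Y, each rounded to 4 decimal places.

joint[0] = (0.0000, 0.0000)  (base)
link 0: phi[0] = 10 = 10 deg
  cos(10 deg) = 0.9848, sin(10 deg) = 0.1736
  joint[1] = (0.0000, 0.0000) + 6.6 * (0.9848, 0.1736) = (0.0000 + 6.4997, 0.0000 + 1.1461) = (6.4997, 1.1461)
link 1: phi[1] = 10 + 155 = 165 deg
  cos(165 deg) = -0.9659, sin(165 deg) = 0.2588
  joint[2] = (6.4997, 1.1461) + 9.6 * (-0.9659, 0.2588) = (6.4997 + -9.2729, 1.1461 + 2.4847) = (-2.7732, 3.6307)
link 2: phi[2] = 10 + 155 + -80 = 85 deg
  cos(85 deg) = 0.0872, sin(85 deg) = 0.9962
  joint[3] = (-2.7732, 3.6307) + 4.8 * (0.0872, 0.9962) = (-2.7732 + 0.4183, 3.6307 + 4.7817) = (-2.3548, 8.4125)
link 3: phi[3] = 10 + 155 + -80 + -50 = 35 deg
  cos(35 deg) = 0.8192, sin(35 deg) = 0.5736
  joint[4] = (-2.3548, 8.4125) + 7.4 * (0.8192, 0.5736) = (-2.3548 + 6.0617, 8.4125 + 4.2445) = (3.7069, 12.6569)
End effector: (3.7069, 12.6569)

Answer: 3.7069 12.6569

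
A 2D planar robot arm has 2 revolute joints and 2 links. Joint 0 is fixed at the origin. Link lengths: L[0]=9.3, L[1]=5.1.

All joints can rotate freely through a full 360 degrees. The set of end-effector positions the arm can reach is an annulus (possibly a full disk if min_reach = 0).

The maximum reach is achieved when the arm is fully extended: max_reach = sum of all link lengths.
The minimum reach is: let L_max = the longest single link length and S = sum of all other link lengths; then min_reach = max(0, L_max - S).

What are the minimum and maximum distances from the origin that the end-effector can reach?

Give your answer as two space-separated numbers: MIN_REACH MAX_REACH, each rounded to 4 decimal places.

Answer: 4.2000 14.4000

Derivation:
Link lengths: [9.3, 5.1]
max_reach = 9.3 + 5.1 = 14.4
L_max = max([9.3, 5.1]) = 9.3
S (sum of others) = 14.4 - 9.3 = 5.1
min_reach = max(0, 9.3 - 5.1) = max(0, 4.2) = 4.2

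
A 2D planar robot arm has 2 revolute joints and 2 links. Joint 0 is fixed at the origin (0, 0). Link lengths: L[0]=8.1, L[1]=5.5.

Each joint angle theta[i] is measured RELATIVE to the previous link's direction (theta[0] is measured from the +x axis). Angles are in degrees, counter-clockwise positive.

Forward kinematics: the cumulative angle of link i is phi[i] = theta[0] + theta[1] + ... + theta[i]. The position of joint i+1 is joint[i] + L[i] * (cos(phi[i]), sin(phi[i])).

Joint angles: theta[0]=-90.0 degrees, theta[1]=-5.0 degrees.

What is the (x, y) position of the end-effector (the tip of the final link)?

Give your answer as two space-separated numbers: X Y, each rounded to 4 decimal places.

joint[0] = (0.0000, 0.0000)  (base)
link 0: phi[0] = -90 = -90 deg
  cos(-90 deg) = 0.0000, sin(-90 deg) = -1.0000
  joint[1] = (0.0000, 0.0000) + 8.1 * (0.0000, -1.0000) = (0.0000 + 0.0000, 0.0000 + -8.1000) = (0.0000, -8.1000)
link 1: phi[1] = -90 + -5 = -95 deg
  cos(-95 deg) = -0.0872, sin(-95 deg) = -0.9962
  joint[2] = (0.0000, -8.1000) + 5.5 * (-0.0872, -0.9962) = (0.0000 + -0.4794, -8.1000 + -5.4791) = (-0.4794, -13.5791)
End effector: (-0.4794, -13.5791)

Answer: -0.4794 -13.5791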